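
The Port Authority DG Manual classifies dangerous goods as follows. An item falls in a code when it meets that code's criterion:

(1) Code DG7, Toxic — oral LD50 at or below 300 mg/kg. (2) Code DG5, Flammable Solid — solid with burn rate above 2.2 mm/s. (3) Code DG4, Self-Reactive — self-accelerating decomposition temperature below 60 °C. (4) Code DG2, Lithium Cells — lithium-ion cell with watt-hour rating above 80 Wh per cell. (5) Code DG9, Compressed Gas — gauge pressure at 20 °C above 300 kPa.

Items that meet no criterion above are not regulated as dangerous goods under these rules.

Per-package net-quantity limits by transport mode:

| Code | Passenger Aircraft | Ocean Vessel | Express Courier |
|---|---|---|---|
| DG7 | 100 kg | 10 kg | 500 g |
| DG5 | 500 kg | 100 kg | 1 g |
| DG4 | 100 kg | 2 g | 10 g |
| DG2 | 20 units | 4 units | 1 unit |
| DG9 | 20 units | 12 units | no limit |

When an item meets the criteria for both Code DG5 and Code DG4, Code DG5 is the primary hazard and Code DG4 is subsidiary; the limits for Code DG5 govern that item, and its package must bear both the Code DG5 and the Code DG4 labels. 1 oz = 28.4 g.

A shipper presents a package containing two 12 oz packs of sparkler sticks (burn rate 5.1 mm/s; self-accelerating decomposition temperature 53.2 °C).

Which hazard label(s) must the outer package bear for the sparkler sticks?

Code DG4 and DG5

With burn rate 5.1 mm/s (> 2.2 mm/s), the sparkler sticks fall in Code DG5.
The sparkler sticks have self-accelerating decomposition temperature 53.2 °C, which is < 60 °C, so they are Code DG4 (Self-Reactive).
By the precedence rule Code DG5 is primary and Code DG4 is subsidiary, and that rule requires both labels on the package.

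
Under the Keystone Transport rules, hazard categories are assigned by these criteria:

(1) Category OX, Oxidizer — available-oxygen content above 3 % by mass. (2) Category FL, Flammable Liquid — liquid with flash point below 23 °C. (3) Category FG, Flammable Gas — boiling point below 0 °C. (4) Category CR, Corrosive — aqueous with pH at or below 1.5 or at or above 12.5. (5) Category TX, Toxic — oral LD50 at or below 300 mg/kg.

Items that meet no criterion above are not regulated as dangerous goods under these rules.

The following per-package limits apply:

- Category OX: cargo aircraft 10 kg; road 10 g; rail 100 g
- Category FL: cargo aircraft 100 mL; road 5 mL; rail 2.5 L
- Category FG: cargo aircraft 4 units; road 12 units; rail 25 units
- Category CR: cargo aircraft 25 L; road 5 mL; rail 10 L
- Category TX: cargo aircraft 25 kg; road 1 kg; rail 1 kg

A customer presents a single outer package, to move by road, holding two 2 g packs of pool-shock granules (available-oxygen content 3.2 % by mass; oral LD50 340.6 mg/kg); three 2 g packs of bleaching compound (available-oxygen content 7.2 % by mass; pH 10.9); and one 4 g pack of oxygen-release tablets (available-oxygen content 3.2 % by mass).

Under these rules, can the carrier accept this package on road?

The pool-shock granules have available-oxygen content 3.2 % by mass, which is > 3 % by mass, so they are Category OX (Oxidizer).
Available-oxygen content 7.2 % by mass meets the Category OX criterion (Oxidizer), so the bleaching compound is Category OX.
With available-oxygen content 3.2 % by mass (> 3 % by mass), the oxygen-release tablets fall in Category OX.
Category OX net quantity: (two 2 g packs = 4 g) + (three 2 g packs = 6 g) + 4 g = 14 g.
14 g exceeds the road limit of 10 g for Category OX.

No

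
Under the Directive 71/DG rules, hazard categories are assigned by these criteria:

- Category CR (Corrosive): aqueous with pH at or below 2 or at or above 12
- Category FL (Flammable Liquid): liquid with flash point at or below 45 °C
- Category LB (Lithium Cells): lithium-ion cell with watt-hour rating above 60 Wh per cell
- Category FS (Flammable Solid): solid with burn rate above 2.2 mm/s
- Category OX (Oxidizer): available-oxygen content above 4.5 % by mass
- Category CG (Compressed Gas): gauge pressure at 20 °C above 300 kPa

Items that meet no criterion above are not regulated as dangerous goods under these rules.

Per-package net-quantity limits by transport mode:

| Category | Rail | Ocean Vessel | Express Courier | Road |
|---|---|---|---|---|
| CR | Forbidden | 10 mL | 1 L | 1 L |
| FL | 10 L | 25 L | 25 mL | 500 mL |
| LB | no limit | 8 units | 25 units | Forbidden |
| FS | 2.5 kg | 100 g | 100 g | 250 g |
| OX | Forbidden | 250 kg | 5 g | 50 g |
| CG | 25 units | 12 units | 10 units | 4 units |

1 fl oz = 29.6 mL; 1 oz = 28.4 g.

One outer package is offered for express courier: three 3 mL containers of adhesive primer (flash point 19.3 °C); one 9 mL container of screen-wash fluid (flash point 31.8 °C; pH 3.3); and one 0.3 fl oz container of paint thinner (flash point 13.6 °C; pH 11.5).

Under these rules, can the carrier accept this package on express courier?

Adhesive primer: flash point 19.3 °C ≤ 45 °C → Category FL (Flammable Liquid).
Screen-wash fluid: flash point 31.8 °C ≤ 45 °C → Category FL (Flammable Liquid).
Flash point 13.6 °C meets the Category FL criterion (Flammable Liquid), so the paint thinner is Category FL.
Category FL net quantity: (three 3 mL containers = 9 mL) + 9 mL + (one 0.3 fl oz container = 8.88 mL) = 26.88 mL.
26.88 mL > 25 mL (express courier limit, Category FL) — over the limit.

No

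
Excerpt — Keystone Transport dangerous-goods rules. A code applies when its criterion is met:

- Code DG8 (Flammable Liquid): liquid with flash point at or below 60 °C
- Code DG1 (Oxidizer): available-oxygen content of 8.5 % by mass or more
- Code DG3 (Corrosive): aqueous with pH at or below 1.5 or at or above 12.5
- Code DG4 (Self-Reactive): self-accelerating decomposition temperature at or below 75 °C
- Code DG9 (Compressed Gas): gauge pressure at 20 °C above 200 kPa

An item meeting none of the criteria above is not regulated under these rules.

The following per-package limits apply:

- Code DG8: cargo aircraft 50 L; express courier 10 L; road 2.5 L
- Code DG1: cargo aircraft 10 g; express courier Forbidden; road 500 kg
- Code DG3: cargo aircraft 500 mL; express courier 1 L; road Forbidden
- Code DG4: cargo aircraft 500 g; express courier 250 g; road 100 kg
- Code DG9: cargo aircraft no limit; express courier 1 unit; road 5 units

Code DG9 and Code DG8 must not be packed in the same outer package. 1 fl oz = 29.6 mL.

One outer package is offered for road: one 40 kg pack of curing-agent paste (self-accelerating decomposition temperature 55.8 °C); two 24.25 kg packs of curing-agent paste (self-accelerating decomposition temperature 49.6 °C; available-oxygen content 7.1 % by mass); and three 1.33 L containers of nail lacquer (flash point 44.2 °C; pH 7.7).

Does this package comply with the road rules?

With self-accelerating decomposition temperature 55.8 °C (≤ 75 °C), the curing-agent paste falls in Code DG4.
With self-accelerating decomposition temperature 49.6 °C (≤ 75 °C), the curing-agent paste falls in Code DG4.
Nail lacquer: flash point 44.2 °C ≤ 60 °C → Code DG8 (Flammable Liquid).
Code DG4 net quantity: 40 kg + (two 24.25 kg packs = 48.5 kg) = 88.5 kg.
88.5 kg ≤ 100 kg (road limit, Code DG4) — within limit.
Code DG8 quantity: three 1.33 L containers = 3.99 L.
3.99 L exceeds the road limit of 2.5 L for Code DG8.
The segregation rule (Code DG9 with Code DG8) does not apply to Code DG4 with Code DG8.

No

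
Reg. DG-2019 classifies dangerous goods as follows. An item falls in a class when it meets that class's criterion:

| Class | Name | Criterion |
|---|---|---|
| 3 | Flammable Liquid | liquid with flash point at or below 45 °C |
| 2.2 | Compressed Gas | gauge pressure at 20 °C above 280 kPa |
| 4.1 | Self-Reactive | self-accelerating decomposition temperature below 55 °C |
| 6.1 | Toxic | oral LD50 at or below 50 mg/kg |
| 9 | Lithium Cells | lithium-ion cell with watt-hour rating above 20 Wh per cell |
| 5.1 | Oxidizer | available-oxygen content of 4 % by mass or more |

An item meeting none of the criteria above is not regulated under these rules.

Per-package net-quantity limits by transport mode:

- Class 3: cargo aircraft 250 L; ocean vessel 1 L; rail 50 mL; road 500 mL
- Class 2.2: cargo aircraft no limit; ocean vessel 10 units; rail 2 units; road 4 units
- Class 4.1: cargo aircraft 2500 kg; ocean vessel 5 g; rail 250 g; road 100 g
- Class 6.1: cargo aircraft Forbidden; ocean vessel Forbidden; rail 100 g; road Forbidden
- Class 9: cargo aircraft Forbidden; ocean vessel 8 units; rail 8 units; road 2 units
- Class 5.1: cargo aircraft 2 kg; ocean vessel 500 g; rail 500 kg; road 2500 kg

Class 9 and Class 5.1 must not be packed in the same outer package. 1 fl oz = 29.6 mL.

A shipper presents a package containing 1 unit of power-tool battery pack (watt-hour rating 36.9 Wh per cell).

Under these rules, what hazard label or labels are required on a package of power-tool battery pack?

Watt-hour rating 36.9 Wh per cell meets the Class 9 criterion (Lithium Cells), so the power-tool battery pack is Class 9.
Only the Class 9 label is required.

Class 9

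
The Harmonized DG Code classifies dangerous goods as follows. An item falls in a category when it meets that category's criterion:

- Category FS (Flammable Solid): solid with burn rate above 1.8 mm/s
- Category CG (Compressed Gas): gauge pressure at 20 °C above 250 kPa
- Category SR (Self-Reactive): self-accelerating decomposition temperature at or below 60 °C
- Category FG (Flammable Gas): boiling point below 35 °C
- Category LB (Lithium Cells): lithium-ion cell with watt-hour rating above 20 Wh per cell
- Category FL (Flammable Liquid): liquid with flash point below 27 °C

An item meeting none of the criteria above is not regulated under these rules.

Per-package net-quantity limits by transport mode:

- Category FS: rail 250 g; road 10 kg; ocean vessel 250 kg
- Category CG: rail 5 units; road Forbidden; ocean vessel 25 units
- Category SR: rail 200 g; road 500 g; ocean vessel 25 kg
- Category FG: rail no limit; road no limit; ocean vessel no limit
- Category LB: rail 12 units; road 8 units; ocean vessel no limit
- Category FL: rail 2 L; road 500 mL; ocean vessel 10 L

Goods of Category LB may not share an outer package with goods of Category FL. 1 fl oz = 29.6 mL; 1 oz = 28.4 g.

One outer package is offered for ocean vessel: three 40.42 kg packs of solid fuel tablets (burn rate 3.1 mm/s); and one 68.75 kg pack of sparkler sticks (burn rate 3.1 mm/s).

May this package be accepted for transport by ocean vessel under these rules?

The solid fuel tablets have burn rate 3.1 mm/s, which is > 1.8 mm/s, so they are Category FS (Flammable Solid).
Sparkler sticks: burn rate 3.1 mm/s > 1.8 mm/s → Category FS (Flammable Solid).
Total Category FS: (three 40.42 kg packs = 121.26 kg) + 68.75 kg = 190.01 kg.
190.01 kg ≤ 250 kg (ocean vessel limit, Category FS) — within limit.

Yes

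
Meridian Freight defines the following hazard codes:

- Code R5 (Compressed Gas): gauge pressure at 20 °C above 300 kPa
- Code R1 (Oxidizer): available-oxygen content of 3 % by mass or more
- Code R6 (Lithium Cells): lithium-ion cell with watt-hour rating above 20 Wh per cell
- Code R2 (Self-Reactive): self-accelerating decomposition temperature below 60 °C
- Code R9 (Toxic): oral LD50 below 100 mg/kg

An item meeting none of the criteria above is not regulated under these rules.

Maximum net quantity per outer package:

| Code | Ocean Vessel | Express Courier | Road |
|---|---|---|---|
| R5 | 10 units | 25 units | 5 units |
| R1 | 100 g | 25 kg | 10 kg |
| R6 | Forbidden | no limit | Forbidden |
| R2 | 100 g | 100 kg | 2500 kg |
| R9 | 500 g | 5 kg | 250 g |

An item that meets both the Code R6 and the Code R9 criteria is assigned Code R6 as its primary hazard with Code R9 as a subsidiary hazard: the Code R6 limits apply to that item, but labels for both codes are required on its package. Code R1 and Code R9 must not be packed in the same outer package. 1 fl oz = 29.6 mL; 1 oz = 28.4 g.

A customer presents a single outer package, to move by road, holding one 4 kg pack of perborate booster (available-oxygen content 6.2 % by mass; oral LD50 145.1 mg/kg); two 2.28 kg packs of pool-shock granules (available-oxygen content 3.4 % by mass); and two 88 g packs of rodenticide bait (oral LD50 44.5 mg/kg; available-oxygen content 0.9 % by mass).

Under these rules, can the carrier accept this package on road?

No

The perborate booster has available-oxygen content 6.2 % by mass, which is ≥ 3 % by mass, so it is Code R1 (Oxidizer).
With available-oxygen content 3.4 % by mass (≥ 3 % by mass), the pool-shock granules fall in Code R1.
With oral LD50 44.5 mg/kg (< 100 mg/kg), the rodenticide bait falls in Code R9.
Total Code R1: 4 kg + (two 2.28 kg packs = 4.56 kg) = 8.56 kg.
8.56 kg ≤ 10 kg (road limit, Code R1) — within limit.
Code R9 quantity: two 88 g packs = 176 g.
176 g ≤ 250 g (road limit, Code R9) — within limit.
Code R1 and Code R9 may not share an outer package.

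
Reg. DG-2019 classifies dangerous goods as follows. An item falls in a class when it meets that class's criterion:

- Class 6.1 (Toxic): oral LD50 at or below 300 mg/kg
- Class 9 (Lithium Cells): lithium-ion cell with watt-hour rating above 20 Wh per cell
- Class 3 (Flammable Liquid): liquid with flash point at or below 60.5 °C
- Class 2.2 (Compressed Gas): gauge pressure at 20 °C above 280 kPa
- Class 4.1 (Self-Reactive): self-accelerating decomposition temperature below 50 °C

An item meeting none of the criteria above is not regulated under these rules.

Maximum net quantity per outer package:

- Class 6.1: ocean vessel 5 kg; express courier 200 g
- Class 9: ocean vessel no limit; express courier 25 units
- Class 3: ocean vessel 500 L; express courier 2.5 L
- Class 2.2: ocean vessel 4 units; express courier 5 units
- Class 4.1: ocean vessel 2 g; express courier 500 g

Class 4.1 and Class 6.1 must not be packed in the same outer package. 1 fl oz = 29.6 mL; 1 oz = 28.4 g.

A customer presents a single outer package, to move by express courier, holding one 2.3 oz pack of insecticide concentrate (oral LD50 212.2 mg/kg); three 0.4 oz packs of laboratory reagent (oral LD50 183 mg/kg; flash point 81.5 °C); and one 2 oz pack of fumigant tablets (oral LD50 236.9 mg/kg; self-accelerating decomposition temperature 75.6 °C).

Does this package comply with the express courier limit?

Oral LD50 212.2 mg/kg meets the Class 6.1 criterion (Toxic), so the insecticide concentrate is Class 6.1.
Oral LD50 183 mg/kg meets the Class 6.1 criterion (Toxic), so the laboratory reagent is Class 6.1.
Oral LD50 236.9 mg/kg meets the Class 6.1 criterion (Toxic), so the fumigant tablets are Class 6.1.
Total Class 6.1: (one 2.3 oz pack = 65.32 g) + (three 0.4 oz packs = 34.08 g) + (one 2 oz pack = 56.8 g) = 156.2 g.
156.2 g ≤ 200 g (express courier limit, Class 6.1) — within limit.

Yes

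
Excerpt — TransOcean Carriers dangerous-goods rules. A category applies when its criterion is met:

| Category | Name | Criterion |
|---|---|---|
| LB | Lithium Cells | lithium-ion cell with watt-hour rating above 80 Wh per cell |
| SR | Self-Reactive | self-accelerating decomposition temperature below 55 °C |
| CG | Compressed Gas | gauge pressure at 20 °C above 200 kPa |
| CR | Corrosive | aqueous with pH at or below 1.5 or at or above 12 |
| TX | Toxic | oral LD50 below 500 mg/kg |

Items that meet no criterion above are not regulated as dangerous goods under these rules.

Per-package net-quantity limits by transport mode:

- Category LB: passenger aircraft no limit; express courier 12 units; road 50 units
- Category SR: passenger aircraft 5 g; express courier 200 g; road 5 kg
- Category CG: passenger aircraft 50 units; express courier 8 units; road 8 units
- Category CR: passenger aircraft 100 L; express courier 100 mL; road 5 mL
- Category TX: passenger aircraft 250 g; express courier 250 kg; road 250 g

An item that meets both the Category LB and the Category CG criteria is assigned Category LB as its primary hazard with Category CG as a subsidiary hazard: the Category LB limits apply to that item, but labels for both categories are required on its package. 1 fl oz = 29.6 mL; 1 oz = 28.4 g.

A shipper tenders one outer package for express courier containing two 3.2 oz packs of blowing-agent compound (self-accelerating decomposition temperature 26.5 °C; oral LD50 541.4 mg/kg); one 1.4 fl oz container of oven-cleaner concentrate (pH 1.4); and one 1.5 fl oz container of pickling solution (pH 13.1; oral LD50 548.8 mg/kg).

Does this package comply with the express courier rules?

Blowing-agent compound: self-accelerating decomposition temperature 26.5 °C < 55 °C → Category SR (Self-Reactive).
The oven-cleaner concentrate has pH 1.4, which is ≤ 1.5, so it is Category CR (Corrosive).
The pickling solution has pH 13.1, which is ≥ 12, so it is Category CR (Corrosive).
Total Category CR: (one 1.4 fl oz container = 41.44 mL) + (one 1.5 fl oz container = 44.4 mL) = 85.84 mL.
That is within the Category CR express courier limit of 100 mL.
Category SR quantity: two 3.2 oz packs = 181.76 g.
181.76 g is within the express courier limit of 200 g for Category SR.
Every hazard category is within its express courier limit and no segregation rule is violated.

Yes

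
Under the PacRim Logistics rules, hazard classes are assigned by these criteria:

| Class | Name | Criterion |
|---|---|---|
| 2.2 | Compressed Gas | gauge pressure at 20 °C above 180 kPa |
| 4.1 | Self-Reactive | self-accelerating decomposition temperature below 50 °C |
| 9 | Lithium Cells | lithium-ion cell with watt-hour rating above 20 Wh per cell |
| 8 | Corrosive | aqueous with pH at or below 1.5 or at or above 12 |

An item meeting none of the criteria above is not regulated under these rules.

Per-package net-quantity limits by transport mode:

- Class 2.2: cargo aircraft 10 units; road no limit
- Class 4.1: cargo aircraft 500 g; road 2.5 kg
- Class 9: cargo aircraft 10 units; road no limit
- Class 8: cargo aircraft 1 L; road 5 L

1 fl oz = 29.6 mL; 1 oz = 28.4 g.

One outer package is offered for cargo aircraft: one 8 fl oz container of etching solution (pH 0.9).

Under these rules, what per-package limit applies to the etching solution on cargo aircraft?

Etching solution: pH 0.9 ≤ 1.5 → Class 8 (Corrosive).
The cargo aircraft limit for Class 8 is 1 L.

1 L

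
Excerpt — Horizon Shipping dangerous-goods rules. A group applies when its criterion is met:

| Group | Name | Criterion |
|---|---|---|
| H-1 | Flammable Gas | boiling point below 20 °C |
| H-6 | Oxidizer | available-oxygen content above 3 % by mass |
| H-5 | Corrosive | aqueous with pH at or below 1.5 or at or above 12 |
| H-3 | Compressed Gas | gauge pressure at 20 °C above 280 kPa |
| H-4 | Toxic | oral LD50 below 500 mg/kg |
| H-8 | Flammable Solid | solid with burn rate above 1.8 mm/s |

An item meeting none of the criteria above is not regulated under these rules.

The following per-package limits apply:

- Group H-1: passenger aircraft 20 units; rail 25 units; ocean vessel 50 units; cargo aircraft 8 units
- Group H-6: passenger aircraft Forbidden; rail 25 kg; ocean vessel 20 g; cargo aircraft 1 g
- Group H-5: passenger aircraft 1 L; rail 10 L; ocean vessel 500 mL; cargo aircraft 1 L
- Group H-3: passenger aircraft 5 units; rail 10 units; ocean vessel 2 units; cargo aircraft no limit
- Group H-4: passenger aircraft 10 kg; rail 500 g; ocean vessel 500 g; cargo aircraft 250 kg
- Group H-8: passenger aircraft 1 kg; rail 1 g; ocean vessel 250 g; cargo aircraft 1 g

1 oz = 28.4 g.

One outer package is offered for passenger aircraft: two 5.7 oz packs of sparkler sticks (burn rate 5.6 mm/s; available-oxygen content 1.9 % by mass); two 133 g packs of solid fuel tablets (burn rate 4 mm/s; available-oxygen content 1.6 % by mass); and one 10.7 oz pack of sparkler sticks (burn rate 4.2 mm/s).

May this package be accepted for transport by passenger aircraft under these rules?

With burn rate 5.6 mm/s (> 1.8 mm/s), the sparkler sticks fall in Group H-8.
With burn rate 4 mm/s (> 1.8 mm/s), the solid fuel tablets fall in Group H-8.
Sparkler sticks: burn rate 4.2 mm/s > 1.8 mm/s → Group H-8 (Flammable Solid).
Total Group H-8: (two 5.7 oz packs = 323.76 g) + (two 133 g packs = 266 g) + (one 10.7 oz pack = 303.88 g) = 893.64 g.
893.64 g ≤ 1 kg (passenger aircraft limit, Group H-8) — within limit.

Yes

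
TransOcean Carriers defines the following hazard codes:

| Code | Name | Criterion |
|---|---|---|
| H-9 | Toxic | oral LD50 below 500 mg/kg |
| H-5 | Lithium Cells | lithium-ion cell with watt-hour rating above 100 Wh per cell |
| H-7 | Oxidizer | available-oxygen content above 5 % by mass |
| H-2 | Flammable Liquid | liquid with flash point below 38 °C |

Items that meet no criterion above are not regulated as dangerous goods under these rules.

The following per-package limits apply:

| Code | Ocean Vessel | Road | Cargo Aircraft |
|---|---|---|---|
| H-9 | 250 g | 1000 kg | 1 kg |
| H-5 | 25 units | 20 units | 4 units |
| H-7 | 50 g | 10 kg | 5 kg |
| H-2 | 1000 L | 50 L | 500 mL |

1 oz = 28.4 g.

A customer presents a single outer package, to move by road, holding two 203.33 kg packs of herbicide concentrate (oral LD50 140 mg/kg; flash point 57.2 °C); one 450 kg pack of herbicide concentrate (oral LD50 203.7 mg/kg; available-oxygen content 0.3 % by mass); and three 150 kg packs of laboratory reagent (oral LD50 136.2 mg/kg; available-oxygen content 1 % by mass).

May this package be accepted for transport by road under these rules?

With oral LD50 140 mg/kg (< 500 mg/kg), the herbicide concentrate falls in Code H-9.
The herbicide concentrate has oral LD50 203.7 mg/kg, which is < 500 mg/kg, so it is Code H-9 (Toxic).
The laboratory reagent has oral LD50 136.2 mg/kg, which is < 500 mg/kg, so it is Code H-9 (Toxic).
Total Code H-9: (two 203.33 kg packs = 406.66 kg) + 450 kg + (three 150 kg packs = 450 kg) = 1306.66 kg.
1306.66 kg exceeds the road limit of 1000 kg for Code H-9.

No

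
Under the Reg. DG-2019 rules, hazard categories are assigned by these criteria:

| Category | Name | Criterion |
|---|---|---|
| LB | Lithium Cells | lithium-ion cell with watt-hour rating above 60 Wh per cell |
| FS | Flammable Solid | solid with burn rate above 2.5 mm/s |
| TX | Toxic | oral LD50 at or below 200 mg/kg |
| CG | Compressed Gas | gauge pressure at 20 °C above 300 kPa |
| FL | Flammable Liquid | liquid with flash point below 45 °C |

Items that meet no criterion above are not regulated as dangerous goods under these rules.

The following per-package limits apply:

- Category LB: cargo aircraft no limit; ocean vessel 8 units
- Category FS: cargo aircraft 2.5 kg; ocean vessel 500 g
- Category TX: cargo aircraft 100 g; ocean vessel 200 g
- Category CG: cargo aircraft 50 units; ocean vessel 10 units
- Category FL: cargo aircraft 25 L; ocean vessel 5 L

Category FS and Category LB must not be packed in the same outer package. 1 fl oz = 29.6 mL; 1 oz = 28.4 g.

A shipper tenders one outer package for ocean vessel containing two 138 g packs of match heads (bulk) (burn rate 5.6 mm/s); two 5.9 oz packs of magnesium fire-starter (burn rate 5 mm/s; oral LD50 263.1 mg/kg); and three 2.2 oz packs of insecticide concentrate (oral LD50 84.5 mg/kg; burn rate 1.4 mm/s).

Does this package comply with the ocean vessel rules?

The match heads (bulk) have burn rate 5.6 mm/s, which is > 2.5 mm/s, so they are Category FS (Flammable Solid).
With burn rate 5 mm/s (> 2.5 mm/s), the magnesium fire-starter falls in Category FS.
The insecticide concentrate has oral LD50 84.5 mg/kg, which is ≤ 200 mg/kg, so it is Category TX (Toxic).
Category FS net quantity: (two 138 g packs = 276 g) + (two 5.9 oz packs = 335.12 g) = 611.12 g.
611.12 g > 500 g (ocean vessel limit, Category FS) — over the limit.
Category TX quantity: three 2.2 oz packs = 187.44 g.
187.44 g is within the ocean vessel limit of 200 g for Category TX.
The segregation rule (Category FS with Category LB) does not apply to Category FS with Category TX.

No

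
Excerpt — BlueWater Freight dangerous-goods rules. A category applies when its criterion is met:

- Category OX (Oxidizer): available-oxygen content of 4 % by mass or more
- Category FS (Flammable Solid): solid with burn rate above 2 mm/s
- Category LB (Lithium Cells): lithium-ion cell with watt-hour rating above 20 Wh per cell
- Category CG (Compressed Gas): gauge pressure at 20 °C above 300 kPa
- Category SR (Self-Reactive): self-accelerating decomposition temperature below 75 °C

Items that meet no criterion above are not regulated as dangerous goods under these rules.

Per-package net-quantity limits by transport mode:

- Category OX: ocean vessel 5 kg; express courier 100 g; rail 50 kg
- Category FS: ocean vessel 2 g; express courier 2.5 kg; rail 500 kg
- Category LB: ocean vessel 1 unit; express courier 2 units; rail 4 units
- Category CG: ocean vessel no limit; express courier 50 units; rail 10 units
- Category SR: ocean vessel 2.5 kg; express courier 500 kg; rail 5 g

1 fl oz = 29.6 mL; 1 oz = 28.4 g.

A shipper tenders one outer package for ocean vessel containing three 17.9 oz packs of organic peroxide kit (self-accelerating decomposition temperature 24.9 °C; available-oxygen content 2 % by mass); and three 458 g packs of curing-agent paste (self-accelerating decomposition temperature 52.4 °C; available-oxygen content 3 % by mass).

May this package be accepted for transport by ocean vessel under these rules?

No

The organic peroxide kit has self-accelerating decomposition temperature 24.9 °C, which is < 75 °C, so it is Category SR (Self-Reactive).
With self-accelerating decomposition temperature 52.4 °C (< 75 °C), the curing-agent paste falls in Category SR.
Total Category SR: (three 17.9 oz packs = 1525.08 g) + (three 458 g packs = 1.374 kg) = 2899.08 g.
That exceeds the Category SR ocean vessel limit of 2.5 kg.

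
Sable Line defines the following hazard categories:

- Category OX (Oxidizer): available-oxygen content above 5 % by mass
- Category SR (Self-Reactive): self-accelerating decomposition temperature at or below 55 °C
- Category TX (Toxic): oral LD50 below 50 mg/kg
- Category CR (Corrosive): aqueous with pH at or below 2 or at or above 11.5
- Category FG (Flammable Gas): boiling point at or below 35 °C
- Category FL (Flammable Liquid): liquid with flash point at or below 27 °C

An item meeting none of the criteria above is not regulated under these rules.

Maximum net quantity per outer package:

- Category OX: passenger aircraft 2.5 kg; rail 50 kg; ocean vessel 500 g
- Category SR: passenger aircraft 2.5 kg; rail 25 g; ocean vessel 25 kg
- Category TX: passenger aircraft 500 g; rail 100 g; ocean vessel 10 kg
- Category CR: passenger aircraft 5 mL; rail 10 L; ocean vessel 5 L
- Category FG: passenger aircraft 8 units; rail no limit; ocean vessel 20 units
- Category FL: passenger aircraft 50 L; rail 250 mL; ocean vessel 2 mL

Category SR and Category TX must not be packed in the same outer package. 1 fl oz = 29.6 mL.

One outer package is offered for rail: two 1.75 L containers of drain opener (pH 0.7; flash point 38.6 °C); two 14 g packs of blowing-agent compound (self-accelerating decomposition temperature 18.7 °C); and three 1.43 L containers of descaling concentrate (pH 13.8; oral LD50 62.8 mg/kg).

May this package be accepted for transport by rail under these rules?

No

The drain opener has pH 0.7, which is ≤ 2, so it is Category CR (Corrosive).
The blowing-agent compound has self-accelerating decomposition temperature 18.7 °C, which is ≤ 55 °C, so it is Category SR (Self-Reactive).
pH 13.8 meets the Category CR criterion (Corrosive), so the descaling concentrate is Category CR.
Category SR quantity: two 14 g packs = 28 g.
That exceeds the Category SR rail limit of 25 g.
Category CR net quantity: (two 1.75 L containers = 3.5 L) + (three 1.43 L containers = 4.29 L) = 7.79 L.
7.79 L ≤ 10 L (rail limit, Category CR) — within limit.
The segregation rule (Category SR with Category TX) does not apply to Category SR with Category CR.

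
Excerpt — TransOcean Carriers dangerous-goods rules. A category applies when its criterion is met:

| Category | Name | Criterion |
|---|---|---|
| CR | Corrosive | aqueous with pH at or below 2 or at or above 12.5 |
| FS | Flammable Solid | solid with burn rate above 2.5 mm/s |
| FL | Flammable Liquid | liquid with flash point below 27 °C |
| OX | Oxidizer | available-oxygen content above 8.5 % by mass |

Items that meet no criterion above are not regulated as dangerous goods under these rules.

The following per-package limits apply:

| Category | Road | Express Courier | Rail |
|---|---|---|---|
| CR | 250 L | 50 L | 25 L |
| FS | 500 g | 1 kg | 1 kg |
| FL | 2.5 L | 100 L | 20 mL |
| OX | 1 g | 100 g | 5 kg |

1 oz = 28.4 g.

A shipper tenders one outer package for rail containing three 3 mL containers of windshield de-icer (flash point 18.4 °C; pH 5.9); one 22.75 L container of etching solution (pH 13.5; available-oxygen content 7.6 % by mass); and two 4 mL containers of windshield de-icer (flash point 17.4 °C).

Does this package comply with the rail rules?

Yes

With flash point 18.4 °C (< 27 °C), the windshield de-icer falls in Category FL.
The etching solution has pH 13.5, which is ≥ 12.5, so it is Category CR (Corrosive).
Windshield de-icer: flash point 17.4 °C < 27 °C → Category FL (Flammable Liquid).
Total Category FL: (three 3 mL containers = 9 mL) + (two 4 mL containers = 8 mL) = 17 mL.
17 mL ≤ 20 mL (rail limit, Category FL) — within limit.
Category CR quantity: 22.75 L.
22.75 L is within the rail limit of 25 L for Category CR.
Every hazard category is within its rail limit and no segregation rule is violated.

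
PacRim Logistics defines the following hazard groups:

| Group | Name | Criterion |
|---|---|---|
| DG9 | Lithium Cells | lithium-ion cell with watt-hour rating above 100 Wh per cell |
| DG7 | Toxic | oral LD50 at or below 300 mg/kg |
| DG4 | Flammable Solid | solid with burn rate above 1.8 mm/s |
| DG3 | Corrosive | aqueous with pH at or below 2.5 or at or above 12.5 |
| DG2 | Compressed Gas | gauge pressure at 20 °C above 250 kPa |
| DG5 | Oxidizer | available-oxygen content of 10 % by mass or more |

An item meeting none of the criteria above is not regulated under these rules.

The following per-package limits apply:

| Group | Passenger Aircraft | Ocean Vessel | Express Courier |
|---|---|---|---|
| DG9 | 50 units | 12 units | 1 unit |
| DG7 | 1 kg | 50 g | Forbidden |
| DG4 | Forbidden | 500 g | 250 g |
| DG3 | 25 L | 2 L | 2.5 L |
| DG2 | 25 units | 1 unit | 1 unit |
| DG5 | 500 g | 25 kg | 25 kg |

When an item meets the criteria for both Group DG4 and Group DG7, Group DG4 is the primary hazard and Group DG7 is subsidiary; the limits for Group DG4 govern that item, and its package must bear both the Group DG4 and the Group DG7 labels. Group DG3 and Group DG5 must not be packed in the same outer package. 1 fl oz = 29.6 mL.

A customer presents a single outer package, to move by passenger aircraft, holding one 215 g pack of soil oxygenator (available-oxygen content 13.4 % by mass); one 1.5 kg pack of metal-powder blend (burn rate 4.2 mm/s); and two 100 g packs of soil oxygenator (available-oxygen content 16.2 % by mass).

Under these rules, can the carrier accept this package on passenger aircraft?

Soil oxygenator: available-oxygen content 13.4 % by mass ≥ 10 % by mass → Group DG5 (Oxidizer).
Metal-powder blend: burn rate 4.2 mm/s > 1.8 mm/s → Group DG4 (Flammable Solid).
With available-oxygen content 16.2 % by mass (≥ 10 % by mass), the soil oxygenator falls in Group DG5.
Total Group DG5: 215 g + (two 100 g packs = 200 g) = 415 g.
415 g is within the passenger aircraft limit of 500 g for Group DG5.
Group DG4 quantity: 1.5 kg.
Group DG4 is Forbidden by passenger aircraft.
The segregation rule (Group DG3 with Group DG5) does not apply to Group DG5 with Group DG4.

No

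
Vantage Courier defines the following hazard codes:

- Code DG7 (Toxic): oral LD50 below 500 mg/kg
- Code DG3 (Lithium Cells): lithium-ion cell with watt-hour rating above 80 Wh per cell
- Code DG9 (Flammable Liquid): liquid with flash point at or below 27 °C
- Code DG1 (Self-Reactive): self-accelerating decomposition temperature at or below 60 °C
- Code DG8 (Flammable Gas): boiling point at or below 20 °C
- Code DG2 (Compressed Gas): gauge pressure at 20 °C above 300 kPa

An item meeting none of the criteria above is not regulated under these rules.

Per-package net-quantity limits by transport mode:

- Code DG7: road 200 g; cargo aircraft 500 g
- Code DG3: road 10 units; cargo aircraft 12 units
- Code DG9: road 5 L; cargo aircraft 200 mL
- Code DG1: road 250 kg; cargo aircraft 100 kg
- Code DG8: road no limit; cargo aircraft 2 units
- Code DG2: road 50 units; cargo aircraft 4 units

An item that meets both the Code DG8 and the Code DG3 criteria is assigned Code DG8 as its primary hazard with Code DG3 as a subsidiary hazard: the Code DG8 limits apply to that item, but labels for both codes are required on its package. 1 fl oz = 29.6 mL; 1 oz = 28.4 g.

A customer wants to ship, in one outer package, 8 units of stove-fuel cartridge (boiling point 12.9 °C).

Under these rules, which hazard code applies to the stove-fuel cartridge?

The stove-fuel cartridge has boiling point 12.9 °C, which is ≤ 20 °C, so it is Code DG8 (Flammable Gas).

Code DG8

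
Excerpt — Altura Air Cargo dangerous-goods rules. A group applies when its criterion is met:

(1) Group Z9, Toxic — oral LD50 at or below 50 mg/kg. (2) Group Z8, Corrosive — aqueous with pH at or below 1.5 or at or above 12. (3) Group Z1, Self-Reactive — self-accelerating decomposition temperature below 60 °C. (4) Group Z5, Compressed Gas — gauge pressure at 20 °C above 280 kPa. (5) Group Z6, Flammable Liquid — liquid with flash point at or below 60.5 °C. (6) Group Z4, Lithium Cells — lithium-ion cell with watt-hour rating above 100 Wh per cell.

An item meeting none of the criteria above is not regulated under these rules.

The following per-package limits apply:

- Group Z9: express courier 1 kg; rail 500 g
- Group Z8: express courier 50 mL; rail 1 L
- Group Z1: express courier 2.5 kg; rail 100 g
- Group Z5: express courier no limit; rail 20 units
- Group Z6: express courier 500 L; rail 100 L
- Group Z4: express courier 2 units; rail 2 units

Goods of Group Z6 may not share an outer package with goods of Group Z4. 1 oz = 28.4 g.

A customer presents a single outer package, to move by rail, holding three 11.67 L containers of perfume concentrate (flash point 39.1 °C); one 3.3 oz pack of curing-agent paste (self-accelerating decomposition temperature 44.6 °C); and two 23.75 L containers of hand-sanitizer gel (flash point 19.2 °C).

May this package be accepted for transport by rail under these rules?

Yes

Perfume concentrate: flash point 39.1 °C ≤ 60.5 °C → Group Z6 (Flammable Liquid).
Curing-agent paste: self-accelerating decomposition temperature 44.6 °C < 60 °C → Group Z1 (Self-Reactive).
Flash point 19.2 °C meets the Group Z6 criterion (Flammable Liquid), so the hand-sanitizer gel is Group Z6.
Total Group Z6: (three 11.67 L containers = 35.01 L) + (two 23.75 L containers = 47.5 L) = 82.51 L.
82.51 L ≤ 100 L (rail limit, Group Z6) — within limit.
Group Z1 quantity: one 3.3 oz pack = 93.72 g.
That is within the Group Z1 rail limit of 100 g.
The segregation rule (Group Z6 with Group Z4) does not apply to Group Z6 with Group Z1.
Every hazard group is within its rail limit and no segregation rule is violated.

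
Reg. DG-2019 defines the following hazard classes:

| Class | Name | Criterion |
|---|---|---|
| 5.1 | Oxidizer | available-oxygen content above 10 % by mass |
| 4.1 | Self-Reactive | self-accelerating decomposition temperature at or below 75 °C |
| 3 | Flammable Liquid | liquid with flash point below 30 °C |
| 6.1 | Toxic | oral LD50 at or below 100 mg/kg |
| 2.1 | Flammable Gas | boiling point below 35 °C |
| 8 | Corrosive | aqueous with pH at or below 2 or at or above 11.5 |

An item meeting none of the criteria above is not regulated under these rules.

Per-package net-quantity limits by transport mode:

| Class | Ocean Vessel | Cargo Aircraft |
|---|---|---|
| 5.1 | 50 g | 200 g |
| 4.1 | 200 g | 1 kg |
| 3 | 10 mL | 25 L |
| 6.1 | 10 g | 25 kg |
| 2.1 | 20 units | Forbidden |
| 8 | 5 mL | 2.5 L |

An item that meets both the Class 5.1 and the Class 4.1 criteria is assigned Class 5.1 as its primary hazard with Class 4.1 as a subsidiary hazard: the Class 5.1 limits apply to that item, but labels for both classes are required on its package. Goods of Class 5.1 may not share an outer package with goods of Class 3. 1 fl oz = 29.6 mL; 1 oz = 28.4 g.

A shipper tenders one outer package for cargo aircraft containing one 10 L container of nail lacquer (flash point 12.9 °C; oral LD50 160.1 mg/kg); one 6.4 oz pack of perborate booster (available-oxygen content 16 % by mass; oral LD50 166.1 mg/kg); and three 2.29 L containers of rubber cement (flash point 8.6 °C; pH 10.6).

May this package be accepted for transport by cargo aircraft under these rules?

No

Nail lacquer: flash point 12.9 °C < 30 °C → Class 3 (Flammable Liquid).
With available-oxygen content 16 % by mass (> 10 % by mass), the perborate booster falls in Class 5.1.
Flash point 8.6 °C meets the Class 3 criterion (Flammable Liquid), so the rubber cement is Class 3.
Class 5.1 quantity: one 6.4 oz pack = 181.76 g.
That is within the Class 5.1 cargo aircraft limit of 200 g.
Class 3 net quantity: 10 L + (three 2.29 L containers = 6.87 L) = 16.87 L.
16.87 L ≤ 25 L (cargo aircraft limit, Class 3) — within limit.
Class 5.1 and Class 3 may not share an outer package.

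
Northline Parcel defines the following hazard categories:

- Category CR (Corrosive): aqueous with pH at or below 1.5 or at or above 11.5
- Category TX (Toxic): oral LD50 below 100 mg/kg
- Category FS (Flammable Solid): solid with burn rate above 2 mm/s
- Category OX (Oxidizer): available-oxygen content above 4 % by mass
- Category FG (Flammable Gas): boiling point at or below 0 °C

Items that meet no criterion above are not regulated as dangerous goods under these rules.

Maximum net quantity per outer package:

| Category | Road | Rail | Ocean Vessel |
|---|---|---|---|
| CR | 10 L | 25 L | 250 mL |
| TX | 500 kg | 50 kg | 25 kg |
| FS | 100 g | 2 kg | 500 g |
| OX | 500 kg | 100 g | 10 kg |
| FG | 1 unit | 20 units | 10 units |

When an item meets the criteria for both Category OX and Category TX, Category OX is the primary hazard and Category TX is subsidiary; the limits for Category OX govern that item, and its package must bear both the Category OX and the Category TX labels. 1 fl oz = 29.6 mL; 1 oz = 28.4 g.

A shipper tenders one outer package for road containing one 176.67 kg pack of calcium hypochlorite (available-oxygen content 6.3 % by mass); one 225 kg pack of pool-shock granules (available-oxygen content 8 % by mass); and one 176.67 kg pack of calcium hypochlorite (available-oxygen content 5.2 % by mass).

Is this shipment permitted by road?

No

The calcium hypochlorite has available-oxygen content 6.3 % by mass, which is > 4 % by mass, so it is Category OX (Oxidizer).
The pool-shock granules have available-oxygen content 8 % by mass, which is > 4 % by mass, so they are Category OX (Oxidizer).
The calcium hypochlorite has available-oxygen content 5.2 % by mass, which is > 4 % by mass, so it is Category OX (Oxidizer).
Total Category OX: 176.67 kg + 225 kg + 176.67 kg = 578.34 kg.
578.34 kg exceeds the road limit of 500 kg for Category OX.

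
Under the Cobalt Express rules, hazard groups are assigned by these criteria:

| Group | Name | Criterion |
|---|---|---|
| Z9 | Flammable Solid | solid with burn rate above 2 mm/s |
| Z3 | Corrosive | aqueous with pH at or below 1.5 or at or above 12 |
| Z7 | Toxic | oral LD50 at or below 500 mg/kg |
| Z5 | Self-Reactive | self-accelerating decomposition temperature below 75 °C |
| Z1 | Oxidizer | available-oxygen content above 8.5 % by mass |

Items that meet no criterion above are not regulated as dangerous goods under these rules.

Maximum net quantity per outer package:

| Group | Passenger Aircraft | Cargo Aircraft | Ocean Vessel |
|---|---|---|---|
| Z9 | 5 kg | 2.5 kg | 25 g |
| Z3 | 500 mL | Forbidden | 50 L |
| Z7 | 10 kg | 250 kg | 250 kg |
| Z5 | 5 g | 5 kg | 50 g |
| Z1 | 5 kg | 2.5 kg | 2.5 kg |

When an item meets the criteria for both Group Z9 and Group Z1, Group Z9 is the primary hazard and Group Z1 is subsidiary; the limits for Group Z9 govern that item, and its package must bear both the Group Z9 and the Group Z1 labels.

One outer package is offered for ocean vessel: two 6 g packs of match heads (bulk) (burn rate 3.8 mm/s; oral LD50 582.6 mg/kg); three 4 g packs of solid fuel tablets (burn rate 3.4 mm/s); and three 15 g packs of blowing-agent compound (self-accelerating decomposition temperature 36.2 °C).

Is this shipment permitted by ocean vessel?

Match heads (bulk): burn rate 3.8 mm/s > 2 mm/s → Group Z9 (Flammable Solid).
Burn rate 3.4 mm/s meets the Group Z9 criterion (Flammable Solid), so the solid fuel tablets are Group Z9.
Blowing-agent compound: self-accelerating decomposition temperature 36.2 °C < 75 °C → Group Z5 (Self-Reactive).
Group Z9 net quantity: (two 6 g packs = 12 g) + (three 4 g packs = 12 g) = 24 g.
That is within the Group Z9 ocean vessel limit of 25 g.
Group Z5 quantity: three 15 g packs = 45 g.
That is within the Group Z5 ocean vessel limit of 50 g.
Every hazard group is within its ocean vessel limit and no segregation rule is violated.

Yes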